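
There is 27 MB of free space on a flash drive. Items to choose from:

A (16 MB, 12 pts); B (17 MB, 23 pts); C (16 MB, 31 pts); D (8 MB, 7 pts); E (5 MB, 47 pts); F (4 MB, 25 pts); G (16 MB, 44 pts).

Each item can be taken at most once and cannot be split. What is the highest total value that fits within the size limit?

116 pts

Check high-value combinations within 27 MB:
- E+F+G: size 5+4+16=25, value 47+25+44=116
- C+E+F: size 16+5+4=25, value 31+47+25=103
- B+E+F: size 17+5+4=26, value 23+47+25=95
Best: 116 pts.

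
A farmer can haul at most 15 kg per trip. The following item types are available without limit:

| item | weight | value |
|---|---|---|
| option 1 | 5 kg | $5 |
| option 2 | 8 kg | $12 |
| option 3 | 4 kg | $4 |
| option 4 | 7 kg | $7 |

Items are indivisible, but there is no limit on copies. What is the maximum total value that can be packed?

Best value-per-unit is option 2 at 12/8; filling with it alone gives 1×12 = 12.
Optimal mix: 1×option 2 + 1×option 4 → weight 15, value 19.

$19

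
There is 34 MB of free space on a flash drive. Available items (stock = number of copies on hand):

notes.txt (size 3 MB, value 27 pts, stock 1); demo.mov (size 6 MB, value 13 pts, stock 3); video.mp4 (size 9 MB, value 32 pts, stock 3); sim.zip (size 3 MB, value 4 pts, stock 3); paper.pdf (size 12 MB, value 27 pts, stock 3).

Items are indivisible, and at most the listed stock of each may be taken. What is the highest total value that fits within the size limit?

Best selections within size 34 and stock limits:
- 1×notes.txt + 3×video.mp4 + 1×sim.zip: size 33, value 127
- 1×notes.txt + 3×video.mp4: size 30, value 123
- 1×notes.txt + 2×video.mp4 + 1×paper.pdf: size 33, value 118
Best: 127 pts.

127 pts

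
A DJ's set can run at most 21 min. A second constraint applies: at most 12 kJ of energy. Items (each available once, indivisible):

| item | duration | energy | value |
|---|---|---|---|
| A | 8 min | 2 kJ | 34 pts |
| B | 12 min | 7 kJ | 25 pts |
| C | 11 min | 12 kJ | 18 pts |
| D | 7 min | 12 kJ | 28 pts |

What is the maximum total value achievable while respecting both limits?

Feasible sets respecting both limits:
- A+B: duration 20, energy 9, value 59
- A: duration 8, energy 2, value 34
- D: duration 7, energy 12, value 28
Best: 59 pts.

59 pts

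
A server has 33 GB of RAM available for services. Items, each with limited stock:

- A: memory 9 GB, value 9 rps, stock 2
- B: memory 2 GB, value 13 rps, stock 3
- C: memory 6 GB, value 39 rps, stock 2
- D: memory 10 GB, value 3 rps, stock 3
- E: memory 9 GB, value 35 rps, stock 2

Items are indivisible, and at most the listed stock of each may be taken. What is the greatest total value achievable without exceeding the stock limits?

Top feasible selections:
- 1×B + 2×C + 2×E: memory 32, value 161
- 3×B + 2×C + 1×E: memory 27, value 152
Best: 161 rps.

161 rps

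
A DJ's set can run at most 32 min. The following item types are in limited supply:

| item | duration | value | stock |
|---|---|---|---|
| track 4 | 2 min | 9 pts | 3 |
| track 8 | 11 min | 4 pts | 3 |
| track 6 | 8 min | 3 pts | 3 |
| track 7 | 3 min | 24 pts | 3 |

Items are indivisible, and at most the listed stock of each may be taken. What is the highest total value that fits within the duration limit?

105 pts

Top feasible selections:
- 3×track 4 + 2×track 6 + 3×track 7: duration 31, value 105
- 3×track 4 + 1×track 8 + 3×track 7: duration 26, value 103
Best: 105 pts.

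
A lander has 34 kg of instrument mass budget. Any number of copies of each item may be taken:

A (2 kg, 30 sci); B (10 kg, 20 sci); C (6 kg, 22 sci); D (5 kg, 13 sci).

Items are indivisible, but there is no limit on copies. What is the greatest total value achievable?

510 sci

Best value-per-unit is A at 30/2, and filling with it alone uses mass 17×2=34. No mix of the others beats 17×30 = 510.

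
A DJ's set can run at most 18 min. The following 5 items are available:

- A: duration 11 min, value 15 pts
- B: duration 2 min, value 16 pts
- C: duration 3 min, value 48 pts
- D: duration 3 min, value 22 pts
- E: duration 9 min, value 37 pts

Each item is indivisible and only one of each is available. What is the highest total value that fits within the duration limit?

123 pts

Check high-value combinations within 18 min:
- B+C+D+E: duration 2+3+3+9=17, value 16+48+22+37=123
- C+D+E: duration 3+3+9=15, value 48+22+37=107
- B+C+E: duration 2+3+9=14, value 16+48+37=101
Best: 123 pts.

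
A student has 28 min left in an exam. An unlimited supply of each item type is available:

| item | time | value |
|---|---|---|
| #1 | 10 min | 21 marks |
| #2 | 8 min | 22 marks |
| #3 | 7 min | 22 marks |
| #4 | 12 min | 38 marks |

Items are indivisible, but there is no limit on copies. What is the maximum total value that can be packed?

88 marks

Best value-per-unit is #4 at 38/12; filling with it alone gives 2×38 = 76.
Optimal mix: 4×#3 → time 28, value 88.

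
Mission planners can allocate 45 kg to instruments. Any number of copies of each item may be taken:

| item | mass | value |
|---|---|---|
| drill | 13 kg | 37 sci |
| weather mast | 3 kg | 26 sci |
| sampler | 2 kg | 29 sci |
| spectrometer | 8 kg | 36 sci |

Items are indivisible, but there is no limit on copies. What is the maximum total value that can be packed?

Best value-per-unit is sampler at 29/2, and filling with it alone uses mass 22×2=44. No mix of the others beats 22×29 = 638.

638 sci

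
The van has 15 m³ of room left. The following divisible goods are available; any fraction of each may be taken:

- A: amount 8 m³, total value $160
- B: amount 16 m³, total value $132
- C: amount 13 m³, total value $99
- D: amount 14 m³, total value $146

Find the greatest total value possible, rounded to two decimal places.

233.00

Take in order of value per unit:
- A (160/8 per unit): all 8 → value 160, running total 160.00
- D (146/14 per unit): 7 of 14 → value 7×146/14 = 73.0000, running total 233.00
Total 233.00.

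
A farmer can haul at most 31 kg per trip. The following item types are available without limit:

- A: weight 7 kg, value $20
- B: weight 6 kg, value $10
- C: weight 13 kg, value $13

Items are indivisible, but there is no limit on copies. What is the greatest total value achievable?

Best value-per-unit is A at 20/7, and filling with it alone uses weight 4×7=28. No mix of the others beats 4×20 = 80.

$80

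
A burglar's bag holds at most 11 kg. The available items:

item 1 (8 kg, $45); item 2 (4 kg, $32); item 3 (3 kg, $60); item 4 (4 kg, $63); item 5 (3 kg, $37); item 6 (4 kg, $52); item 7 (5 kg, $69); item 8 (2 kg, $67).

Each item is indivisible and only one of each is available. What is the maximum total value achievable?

Check high-value combinations within 11 kg:
- item 4+item 7+item 8: weight 4+5+2=11, value 63+69+67=199
- item 3+item 7+item 8: weight 3+5+2=10, value 60+69+67=196
- item 3+item 4+item 8: weight 3+4+2=9, value 60+63+67=190
- item 6+item 7+item 8: weight 4+5+2=11, value 52+69+67=188
- item 4+item 6+item 8: weight 4+4+2=10, value 63+52+67=182
Best: $199.

$199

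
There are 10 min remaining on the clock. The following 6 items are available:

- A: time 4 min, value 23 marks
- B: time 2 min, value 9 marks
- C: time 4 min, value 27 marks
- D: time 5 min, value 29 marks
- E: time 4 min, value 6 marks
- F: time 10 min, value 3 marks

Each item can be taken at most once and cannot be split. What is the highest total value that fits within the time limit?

Check high-value combinations within 10 min:
- A+B+C: time 4+2+4=10, value 23+9+27=59
- C+D: time 4+5=9, value 27+29=56
- A+D: time 4+5=9, value 23+29=52
- A+C: time 4+4=8, value 23+27=50
Best: 59 marks.

59 marks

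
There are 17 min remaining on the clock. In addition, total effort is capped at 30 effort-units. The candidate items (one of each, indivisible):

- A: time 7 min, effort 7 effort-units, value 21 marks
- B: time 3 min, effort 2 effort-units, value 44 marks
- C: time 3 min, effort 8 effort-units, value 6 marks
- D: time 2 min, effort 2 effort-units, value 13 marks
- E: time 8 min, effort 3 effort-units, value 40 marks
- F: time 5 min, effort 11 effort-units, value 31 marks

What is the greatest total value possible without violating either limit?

Feasible sets respecting both limits:
- B+E+F: time 16, effort 16, value 115
- A+B+D+F: time 17, effort 22, value 109
- B+C+D+E: time 16, effort 15, value 103
Best: 115 marks.

115 marks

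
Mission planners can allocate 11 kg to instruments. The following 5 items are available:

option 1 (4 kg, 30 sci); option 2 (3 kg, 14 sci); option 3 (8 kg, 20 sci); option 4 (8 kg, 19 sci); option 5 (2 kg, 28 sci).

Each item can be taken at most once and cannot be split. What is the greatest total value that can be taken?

72 sci

This is a 0/1 knapsack; check combinations near the capacity.
- option 1+option 2+option 5: mass 4+3+2=9, value 30+14+28=72
- option 1+option 5: mass 4+2=6, value 30+28=58
- option 3+option 5: mass 8+2=10, value 20+28=48
Best: 72 sci.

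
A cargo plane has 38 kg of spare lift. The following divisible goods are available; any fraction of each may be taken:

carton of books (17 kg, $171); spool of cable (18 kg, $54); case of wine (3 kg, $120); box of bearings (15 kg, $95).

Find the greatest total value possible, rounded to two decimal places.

395.00

Take in order of value per unit:
- case of wine (120/3 per unit): all 3 → value 120, running total 120.00
- carton of books (171/17 per unit): all 17 → value 171, running total 291.00
- box of bearings (95/15 per unit): all 15 → value 95, running total 386.00
- spool of cable (54/18 per unit): 3 of 18 → value 3×54/18 = 9.0000, running total 395.00
Total 395.00.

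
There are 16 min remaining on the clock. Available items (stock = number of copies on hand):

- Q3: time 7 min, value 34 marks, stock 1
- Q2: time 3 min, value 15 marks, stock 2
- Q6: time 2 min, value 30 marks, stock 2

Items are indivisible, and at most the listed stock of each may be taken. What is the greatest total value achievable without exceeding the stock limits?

Top feasible selections:
- 1×Q3 + 1×Q2 + 2×Q6: time 14, value 109
- 1×Q3 + 2×Q6: time 11, value 94
- 1×Q3 + 2×Q2 + 1×Q6: time 15, value 94
- 2×Q2 + 2×Q6: time 10, value 90
Best: 109 marks.

109 marks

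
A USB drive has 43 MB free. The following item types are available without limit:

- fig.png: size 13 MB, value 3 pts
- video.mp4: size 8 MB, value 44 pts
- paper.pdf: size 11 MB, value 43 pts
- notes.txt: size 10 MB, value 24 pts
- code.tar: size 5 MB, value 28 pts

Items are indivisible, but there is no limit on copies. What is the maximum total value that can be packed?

240 pts

Best value-per-unit is code.tar at 28/5; filling with it alone gives 8×28 = 224.
Optimal mix: 1×video.mp4 + 7×code.tar → size 43, value 240.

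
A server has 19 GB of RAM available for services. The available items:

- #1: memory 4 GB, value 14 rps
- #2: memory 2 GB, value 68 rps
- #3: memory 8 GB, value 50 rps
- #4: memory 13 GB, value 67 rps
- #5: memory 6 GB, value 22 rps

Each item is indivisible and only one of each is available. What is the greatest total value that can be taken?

149 rps

Check high-value combinations within 19 GB:
- #1+#2+#4: memory 4+2+13=19, value 14+68+67=149
- #2+#3+#5: memory 2+8+6=16, value 68+50+22=140
- #2+#4: memory 2+13=15, value 68+67=135
- #1+#2+#3: memory 4+2+8=14, value 14+68+50=132
- #2+#3: memory 2+8=10, value 68+50=118
Best: 149 rps.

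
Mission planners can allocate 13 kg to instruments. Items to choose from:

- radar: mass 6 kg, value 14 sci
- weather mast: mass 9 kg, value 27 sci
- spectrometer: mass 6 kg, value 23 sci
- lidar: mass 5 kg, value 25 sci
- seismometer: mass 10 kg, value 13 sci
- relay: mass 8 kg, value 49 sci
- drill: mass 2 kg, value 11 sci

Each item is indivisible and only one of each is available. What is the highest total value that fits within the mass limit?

74 sci

This is a 0/1 knapsack; check combinations near the capacity.
- lidar+relay: mass 5+8=13, value 25+49=74
- relay+drill: mass 8+2=10, value 49+11=60
- spectrometer+lidar+drill: mass 6+5+2=13, value 23+25+11=59
- radar+lidar+drill: mass 6+5+2=13, value 14+25+11=50
Best: 74 sci.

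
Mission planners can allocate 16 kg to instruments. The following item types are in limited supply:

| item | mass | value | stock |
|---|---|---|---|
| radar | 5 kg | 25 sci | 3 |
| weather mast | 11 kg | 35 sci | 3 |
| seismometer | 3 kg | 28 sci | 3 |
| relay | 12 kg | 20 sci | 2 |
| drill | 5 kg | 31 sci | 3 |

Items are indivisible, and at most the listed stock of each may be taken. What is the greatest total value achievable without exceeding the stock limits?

118 sci

Top feasible selections:
- 2×seismometer + 2×drill: mass 16, value 118
- 3×seismometer + 1×drill: mass 14, value 115
- 1×radar + 2×seismometer + 1×drill: mass 16, value 112
Best: 118 sci.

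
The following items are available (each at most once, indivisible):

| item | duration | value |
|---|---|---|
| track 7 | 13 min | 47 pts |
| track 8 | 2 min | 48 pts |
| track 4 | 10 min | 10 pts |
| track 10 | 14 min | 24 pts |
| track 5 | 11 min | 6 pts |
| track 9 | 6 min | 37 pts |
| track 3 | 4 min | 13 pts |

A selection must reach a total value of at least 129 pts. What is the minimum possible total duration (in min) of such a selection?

21

Subsets with value ≥ 129, sorted by total duration:
- track 7+track 8+track 9: duration 21, value 132
- track 7+track 8+track 9+track 3: duration 25, value 145
Minimum duration: 21 min.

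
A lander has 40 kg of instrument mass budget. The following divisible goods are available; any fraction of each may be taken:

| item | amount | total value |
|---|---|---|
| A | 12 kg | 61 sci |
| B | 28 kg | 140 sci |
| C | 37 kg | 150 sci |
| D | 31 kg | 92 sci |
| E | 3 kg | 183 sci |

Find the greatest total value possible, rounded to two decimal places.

369.00

Take in order of value per unit:
- E (183/3 per unit): all 3 → value 183, running total 183.00
- A (61/12 per unit): all 12 → value 61, running total 244.00
- B (140/28 per unit): 25 of 28 → value 25×140/28 = 125.0000, running total 369.00
Total 369.00.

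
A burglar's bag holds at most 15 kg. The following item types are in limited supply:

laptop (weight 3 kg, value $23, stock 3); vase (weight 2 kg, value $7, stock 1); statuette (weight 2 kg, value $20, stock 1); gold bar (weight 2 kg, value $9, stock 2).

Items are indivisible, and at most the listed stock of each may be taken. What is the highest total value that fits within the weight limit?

Top feasible selections:
- 3×laptop + 1×statuette + 2×gold bar: weight 15, value 107
- 3×laptop + 1×vase + 1×statuette + 1×gold bar: weight 15, value 105
Best: $107.

$107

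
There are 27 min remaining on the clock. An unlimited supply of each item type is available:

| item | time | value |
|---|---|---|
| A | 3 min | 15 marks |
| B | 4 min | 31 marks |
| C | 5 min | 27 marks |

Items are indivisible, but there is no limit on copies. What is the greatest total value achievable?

Best value-per-unit is B at 31/4; filling with it alone gives 6×31 = 186.
Optimal mix: 1×A + 6×B → time 27, value 201.

201 marks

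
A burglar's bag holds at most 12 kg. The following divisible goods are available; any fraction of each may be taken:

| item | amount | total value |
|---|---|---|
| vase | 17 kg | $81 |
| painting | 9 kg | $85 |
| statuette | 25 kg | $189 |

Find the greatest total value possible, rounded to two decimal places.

107.68

Take in order of value per unit:
- painting (85/9 per unit): all 9 → value 85, running total 85.00
- statuette (189/25 per unit): 3 of 25 → value 3×189/25 = 22.6800, running total 107.68
Total 107.68.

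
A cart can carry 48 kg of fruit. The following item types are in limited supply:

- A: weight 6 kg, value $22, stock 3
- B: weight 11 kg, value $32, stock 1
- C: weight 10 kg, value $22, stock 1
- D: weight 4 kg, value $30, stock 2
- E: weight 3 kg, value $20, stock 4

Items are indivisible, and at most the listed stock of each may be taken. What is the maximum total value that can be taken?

Top feasible selections:
- 3×A + 1×C + 2×D + 4×E: weight 48, value 228
- 3×A + 1×B + 2×D + 3×E: weight 46, value 218
- 2×A + 1×B + 2×D + 4×E: weight 43, value 216
- 1×A + 1×B + 1×C + 2×D + 4×E: weight 47, value 216
Best: $228.

$228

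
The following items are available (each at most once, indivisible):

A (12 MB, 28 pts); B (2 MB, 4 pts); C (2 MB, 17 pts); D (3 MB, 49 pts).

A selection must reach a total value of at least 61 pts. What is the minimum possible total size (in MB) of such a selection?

5

Subsets with value ≥ 61, sorted by total size:
- C+D: size 5, value 66
- B+C+D: size 7, value 70
- A+D: size 15, value 77
Minimum size: 5 MB.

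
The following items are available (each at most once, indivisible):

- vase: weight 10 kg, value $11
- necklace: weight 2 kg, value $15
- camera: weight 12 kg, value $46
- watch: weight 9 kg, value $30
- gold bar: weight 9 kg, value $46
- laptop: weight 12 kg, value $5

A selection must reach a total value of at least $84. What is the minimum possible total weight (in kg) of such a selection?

20

Subsets with value ≥ 84, sorted by total weight:
- necklace+watch+gold bar: weight 20, value 91
- camera+gold bar: weight 21, value 92
Minimum weight: 20 kg.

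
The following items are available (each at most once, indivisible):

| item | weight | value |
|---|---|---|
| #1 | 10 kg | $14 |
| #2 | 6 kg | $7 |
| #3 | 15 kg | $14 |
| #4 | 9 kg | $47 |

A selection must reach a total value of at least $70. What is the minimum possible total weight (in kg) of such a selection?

Subsets with value ≥ 70, sorted by total weight:
- #1+#3+#4: weight 34, value 75
- #1+#2+#3+#4: weight 40, value 82
Minimum weight: 34 kg.

34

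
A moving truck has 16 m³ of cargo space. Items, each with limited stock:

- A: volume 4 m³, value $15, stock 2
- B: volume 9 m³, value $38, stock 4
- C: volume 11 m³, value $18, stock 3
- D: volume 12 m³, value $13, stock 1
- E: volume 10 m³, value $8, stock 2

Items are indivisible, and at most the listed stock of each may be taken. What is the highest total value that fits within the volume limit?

$53

Top feasible selections:
- 1×A + 1×B: volume 13, value 53
- 1×B: volume 9, value 38
Best: $53.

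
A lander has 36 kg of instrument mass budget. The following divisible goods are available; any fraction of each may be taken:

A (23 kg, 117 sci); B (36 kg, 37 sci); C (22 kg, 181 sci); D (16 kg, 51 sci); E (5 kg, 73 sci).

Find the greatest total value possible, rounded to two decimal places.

Take in order of value per unit:
- E (73/5 per unit): all 5 → value 73, running total 73.00
- C (181/22 per unit): all 22 → value 181, running total 254.00
- A (117/23 per unit): 9 of 23 → value 9×117/23 = 45.7826, running total 299.78
Total 299.78.

299.78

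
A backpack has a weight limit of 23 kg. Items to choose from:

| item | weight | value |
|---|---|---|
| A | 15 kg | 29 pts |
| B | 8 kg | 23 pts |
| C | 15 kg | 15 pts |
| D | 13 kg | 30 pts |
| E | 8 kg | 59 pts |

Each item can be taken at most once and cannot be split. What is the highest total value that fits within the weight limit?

This is a 0/1 knapsack; check combinations near the capacity.
- D+E: weight 13+8=21, value 30+59=89
- A+E: weight 15+8=23, value 29+59=88
- B+E: weight 8+8=16, value 23+59=82
- C+E: weight 15+8=23, value 15+59=74
Best: 89 pts.

89 pts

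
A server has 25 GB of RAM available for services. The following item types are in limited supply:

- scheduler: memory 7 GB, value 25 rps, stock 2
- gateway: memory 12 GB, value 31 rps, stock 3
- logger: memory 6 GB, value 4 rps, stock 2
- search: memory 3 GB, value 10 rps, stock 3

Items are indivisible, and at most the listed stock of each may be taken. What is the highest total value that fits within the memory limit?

80 rps

Best selections within memory 25 and stock limits:
- 2×scheduler + 3×search: memory 23, value 80
- 1×scheduler + 1×gateway + 2×search: memory 25, value 76
Best: 80 rps.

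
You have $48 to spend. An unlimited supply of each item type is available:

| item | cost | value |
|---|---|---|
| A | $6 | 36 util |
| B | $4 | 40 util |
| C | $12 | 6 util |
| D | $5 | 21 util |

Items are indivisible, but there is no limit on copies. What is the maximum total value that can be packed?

480 util

Best value-per-unit is B at 40/4, and filling with it alone uses cost 12×4=48. No mix of the others beats 12×40 = 480.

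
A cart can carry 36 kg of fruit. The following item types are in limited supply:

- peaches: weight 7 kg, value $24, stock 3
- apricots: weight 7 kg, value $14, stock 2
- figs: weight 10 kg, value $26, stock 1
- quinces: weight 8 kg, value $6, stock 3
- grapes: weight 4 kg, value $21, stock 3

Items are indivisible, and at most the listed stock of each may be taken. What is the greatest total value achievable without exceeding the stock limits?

Best selections within weight 36 and stock limits:
- 2×peaches + 1×figs + 3×grapes: weight 36, value 137
- 3×peaches + 3×grapes: weight 33, value 135
Best: $137.

$137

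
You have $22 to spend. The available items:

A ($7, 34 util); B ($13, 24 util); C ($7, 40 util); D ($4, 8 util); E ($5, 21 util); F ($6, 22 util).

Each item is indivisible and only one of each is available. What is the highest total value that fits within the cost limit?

This is a 0/1 knapsack; check combinations near the capacity.
- A+C+F: cost 7+7+6=20, value 34+40+22=96
- A+C+E: cost 7+7+5=19, value 34+40+21=95
- C+D+E+F: cost 7+4+5+6=22, value 40+8+21+22=91
Best: 96 util.

96 util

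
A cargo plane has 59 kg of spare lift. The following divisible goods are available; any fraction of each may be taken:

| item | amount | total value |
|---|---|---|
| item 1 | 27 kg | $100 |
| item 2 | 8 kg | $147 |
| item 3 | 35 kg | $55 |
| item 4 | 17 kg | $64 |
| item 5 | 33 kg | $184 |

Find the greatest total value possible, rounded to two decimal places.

398.70

Take in order of value per unit:
- item 2 (147/8 per unit): all 8 → value 147, running total 147.00
- item 5 (184/33 per unit): all 33 → value 184, running total 331.00
- item 4 (64/17 per unit): all 17 → value 64, running total 395.00
- item 1 (100/27 per unit): 1 of 27 → value 1×100/27 = 3.7037, running total 398.70
Total 398.70.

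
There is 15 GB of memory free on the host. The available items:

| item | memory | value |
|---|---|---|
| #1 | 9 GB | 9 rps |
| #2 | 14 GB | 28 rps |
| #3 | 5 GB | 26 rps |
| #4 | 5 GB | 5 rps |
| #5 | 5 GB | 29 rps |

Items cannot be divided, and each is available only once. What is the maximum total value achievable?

60 rps

Check high-value combinations within 15 GB:
- #3+#4+#5: memory 5+5+5=15, value 26+5+29=60
- #3+#5: memory 5+5=10, value 26+29=55
- #1+#5: memory 9+5=14, value 9+29=38
- #1+#3: memory 9+5=14, value 9+26=35
Best: 60 rps.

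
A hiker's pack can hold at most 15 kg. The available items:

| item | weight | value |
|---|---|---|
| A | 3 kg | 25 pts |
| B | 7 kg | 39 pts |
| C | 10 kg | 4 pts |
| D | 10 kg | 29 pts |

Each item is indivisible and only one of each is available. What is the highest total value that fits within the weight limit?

This is a 0/1 knapsack; check combinations near the capacity.
- A+B: weight 3+7=10, value 25+39=64
- A+D: weight 3+10=13, value 25+29=54
- B: weight 7, value 39
- D: weight 10, value 29
- A+C: weight 3+10=13, value 25+4=29
Best: 64 pts.

64 pts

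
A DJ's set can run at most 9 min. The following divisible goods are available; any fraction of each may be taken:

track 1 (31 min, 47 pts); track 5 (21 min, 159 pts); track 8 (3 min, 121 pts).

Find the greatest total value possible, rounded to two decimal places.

Take in order of value per unit:
- track 8 (121/3 per unit): all 3 → value 121, running total 121.00
- track 5 (159/21 per unit): 6 of 21 → value 6×159/21 = 45.4286, running total 166.43
Total 166.43.

166.43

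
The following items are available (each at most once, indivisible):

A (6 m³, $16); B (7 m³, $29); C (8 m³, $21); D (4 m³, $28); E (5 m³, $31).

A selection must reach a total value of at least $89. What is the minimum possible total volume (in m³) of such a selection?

22

Subsets with value ≥ 89, sorted by total volume:
- A+B+D+E: volume 22, value 104
- A+C+D+E: volume 23, value 96
- B+C+D+E: volume 24, value 109
Minimum volume: 22 m³.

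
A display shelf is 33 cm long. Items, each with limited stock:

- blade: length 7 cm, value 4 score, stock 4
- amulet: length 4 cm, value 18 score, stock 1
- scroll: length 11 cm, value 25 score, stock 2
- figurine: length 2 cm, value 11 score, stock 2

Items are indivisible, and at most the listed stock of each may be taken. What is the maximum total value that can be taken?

Best selections within length 33 and stock limits:
- 1×amulet + 2×scroll + 2×figurine: length 30, value 90
- 1×amulet + 2×scroll + 1×figurine: length 28, value 79
- 1×blade + 2×scroll + 2×figurine: length 33, value 76
- 2×blade + 1×amulet + 1×scroll + 2×figurine: length 33, value 73
Best: 90 score.

90 score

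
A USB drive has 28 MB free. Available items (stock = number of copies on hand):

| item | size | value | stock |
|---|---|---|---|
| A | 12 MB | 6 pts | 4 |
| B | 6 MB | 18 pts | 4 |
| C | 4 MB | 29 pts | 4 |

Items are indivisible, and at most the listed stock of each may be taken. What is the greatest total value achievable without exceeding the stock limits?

Top feasible selections:
- 2×B + 4×C: size 28, value 152
- 1×B + 4×C: size 22, value 134
Best: 152 pts.

152 pts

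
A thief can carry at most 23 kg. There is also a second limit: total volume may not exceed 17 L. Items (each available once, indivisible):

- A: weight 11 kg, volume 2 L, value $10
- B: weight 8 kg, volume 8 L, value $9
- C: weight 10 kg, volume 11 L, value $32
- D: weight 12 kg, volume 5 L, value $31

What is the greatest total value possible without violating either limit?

$63

Feasible sets respecting both limits:
- C+D: weight 22, volume 16, value 63
- A+C: weight 21, volume 13, value 42
- A+D: weight 23, volume 7, value 41
- B+D: weight 20, volume 13, value 40
Best: $63.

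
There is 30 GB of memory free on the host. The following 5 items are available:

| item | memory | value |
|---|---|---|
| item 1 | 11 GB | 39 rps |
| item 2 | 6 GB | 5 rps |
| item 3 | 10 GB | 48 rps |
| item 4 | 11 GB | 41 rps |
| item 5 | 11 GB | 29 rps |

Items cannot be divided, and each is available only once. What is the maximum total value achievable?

94 rps

Check high-value combinations within 30 GB:
- item 2+item 3+item 4: memory 6+10+11=27, value 5+48+41=94
- item 1+item 2+item 3: memory 11+6+10=27, value 39+5+48=92
- item 3+item 4: memory 10+11=21, value 48+41=89
- item 1+item 3: memory 11+10=21, value 39+48=87
- item 1+item 2+item 4: memory 11+6+11=28, value 39+5+41=85
Best: 94 rps.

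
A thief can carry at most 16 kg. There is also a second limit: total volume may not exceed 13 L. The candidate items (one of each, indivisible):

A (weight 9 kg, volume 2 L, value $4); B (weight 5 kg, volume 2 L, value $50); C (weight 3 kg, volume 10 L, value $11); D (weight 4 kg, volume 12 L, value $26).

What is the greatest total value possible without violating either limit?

Feasible sets respecting both limits:
- B+C: weight 8, volume 12, value 61
- A+B: weight 14, volume 4, value 54
- B: weight 5, volume 2, value 50
- D: weight 4, volume 12, value 26
Best: $61.

$61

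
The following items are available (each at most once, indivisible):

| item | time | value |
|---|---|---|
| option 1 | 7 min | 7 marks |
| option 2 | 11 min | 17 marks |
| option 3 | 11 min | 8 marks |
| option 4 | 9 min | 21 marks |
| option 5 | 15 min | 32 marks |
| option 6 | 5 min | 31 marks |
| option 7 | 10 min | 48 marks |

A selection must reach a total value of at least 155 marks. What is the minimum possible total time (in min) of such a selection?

Subsets with value ≥ 155, sorted by total time:
- option 1+option 2+option 4+option 5+option 6+option 7: time 57, value 156
- option 2+option 3+option 4+option 5+option 6+option 7: time 61, value 157
- option 1+option 2+option 3+option 4+option 5+option 6+option 7: time 68, value 164
Minimum time: 57 min.

57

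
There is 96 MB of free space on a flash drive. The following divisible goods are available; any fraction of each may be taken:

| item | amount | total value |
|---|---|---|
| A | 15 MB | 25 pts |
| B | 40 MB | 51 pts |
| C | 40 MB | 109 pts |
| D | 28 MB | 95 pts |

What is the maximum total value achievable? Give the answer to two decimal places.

Take in order of value per unit:
- D (95/28 per unit): all 28 → value 95, running total 95.00
- C (109/40 per unit): all 40 → value 109, running total 204.00
- A (25/15 per unit): all 15 → value 25, running total 229.00
- B (51/40 per unit): 13 of 40 → value 13×51/40 = 16.5750, running total 245.58
Total 245.58.

245.58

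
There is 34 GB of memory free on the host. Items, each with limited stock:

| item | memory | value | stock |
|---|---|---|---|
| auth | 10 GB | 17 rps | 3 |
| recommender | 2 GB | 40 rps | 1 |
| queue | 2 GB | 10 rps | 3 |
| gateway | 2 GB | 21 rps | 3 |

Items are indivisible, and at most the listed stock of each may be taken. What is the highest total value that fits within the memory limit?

Best selections within memory 34 and stock limits:
- 2×auth + 1×recommender + 3×queue + 3×gateway: memory 34, value 167
- 2×auth + 1×recommender + 2×queue + 3×gateway: memory 32, value 157
- 1×auth + 1×recommender + 3×queue + 3×gateway: memory 24, value 150
- 2×auth + 1×recommender + 1×queue + 3×gateway: memory 30, value 147
Best: 167 rps.

167 rps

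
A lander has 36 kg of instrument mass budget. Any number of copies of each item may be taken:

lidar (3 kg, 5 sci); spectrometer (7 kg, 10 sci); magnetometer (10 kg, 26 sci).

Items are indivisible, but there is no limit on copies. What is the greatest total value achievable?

88 sci

Best value-per-unit is magnetometer at 26/10; filling with it alone gives 3×26 = 78.
Optimal mix: 2×lidar + 3×magnetometer → mass 36, value 88.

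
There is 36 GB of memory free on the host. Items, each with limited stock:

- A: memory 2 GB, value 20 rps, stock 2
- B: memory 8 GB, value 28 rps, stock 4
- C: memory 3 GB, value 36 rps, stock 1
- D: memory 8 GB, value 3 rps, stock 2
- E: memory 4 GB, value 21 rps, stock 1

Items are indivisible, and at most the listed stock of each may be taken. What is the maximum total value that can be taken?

181 rps

Top feasible selections:
- 2×A + 3×B + 1×C + 1×E: memory 35, value 181
- 1×A + 3×B + 1×C + 1×E: memory 33, value 161
- 2×A + 3×B + 1×C: memory 31, value 160
- 2×A + 2×B + 1×C + 1×D + 1×E: memory 35, value 156
Best: 181 rps.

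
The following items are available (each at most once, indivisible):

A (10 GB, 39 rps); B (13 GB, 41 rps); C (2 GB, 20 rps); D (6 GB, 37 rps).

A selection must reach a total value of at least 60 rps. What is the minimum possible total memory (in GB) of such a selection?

Subsets with value ≥ 60, sorted by total memory:
- B+C: memory 15, value 61
- A+D: memory 16, value 76
- A+C+D: memory 18, value 96
- B+D: memory 19, value 78
Minimum memory: 15 GB.

15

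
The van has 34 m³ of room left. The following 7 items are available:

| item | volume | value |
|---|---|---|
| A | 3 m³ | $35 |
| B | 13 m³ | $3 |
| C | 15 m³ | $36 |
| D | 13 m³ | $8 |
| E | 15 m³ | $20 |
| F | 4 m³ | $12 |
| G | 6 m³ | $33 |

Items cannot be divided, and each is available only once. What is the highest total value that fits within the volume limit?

$116

Check high-value combinations within 34 m³:
- A+C+F+G: volume 3+15+4+6=28, value 35+36+12+33=116
- A+C+G: volume 3+15+6=24, value 35+36+33=104
- A+E+F+G: volume 3+15+4+6=28, value 35+20+12+33=100
- A+C+E: volume 3+15+15=33, value 35+36+20=91
- A+E+G: volume 3+15+6=24, value 35+20+33=88
Best: $116.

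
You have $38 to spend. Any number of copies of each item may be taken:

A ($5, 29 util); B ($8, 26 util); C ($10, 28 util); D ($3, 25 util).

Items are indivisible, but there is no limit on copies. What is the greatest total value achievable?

304 util

Best value-per-unit is D at 25/3; filling with it alone gives 12×25 = 300.
Optimal mix: 1×A + 11×D → cost 38, value 304.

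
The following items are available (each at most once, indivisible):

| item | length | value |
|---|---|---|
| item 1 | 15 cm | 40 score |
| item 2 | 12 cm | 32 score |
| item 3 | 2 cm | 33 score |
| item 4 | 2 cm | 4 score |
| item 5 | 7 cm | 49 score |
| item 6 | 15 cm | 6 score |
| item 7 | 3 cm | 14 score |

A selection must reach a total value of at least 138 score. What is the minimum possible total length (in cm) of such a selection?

Subsets with value ≥ 138, sorted by total length:
- item 1+item 3+item 4+item 5+item 7: length 29, value 140
- item 1+item 2+item 3+item 5: length 36, value 154
- item 1+item 2+item 3+item 4+item 5: length 38, value 158
Minimum length: 29 cm.

29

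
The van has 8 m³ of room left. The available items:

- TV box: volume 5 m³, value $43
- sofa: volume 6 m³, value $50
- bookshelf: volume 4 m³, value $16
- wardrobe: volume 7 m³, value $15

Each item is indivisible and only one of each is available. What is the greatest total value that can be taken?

$50

Check high-value combinations within 8 m³:
- sofa: volume 6, value 50
- TV box: volume 5, value 43
- bookshelf: volume 4, value 16
- wardrobe: volume 7, value 15
Best: $50.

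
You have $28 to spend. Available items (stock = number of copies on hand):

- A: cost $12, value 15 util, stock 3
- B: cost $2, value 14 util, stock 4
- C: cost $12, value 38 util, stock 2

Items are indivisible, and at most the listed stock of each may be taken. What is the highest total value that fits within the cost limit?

Best selections within cost 28 and stock limits:
- 2×B + 2×C: cost 28, value 104
- 4×B + 1×C: cost 20, value 94
Best: 104 util.

104 util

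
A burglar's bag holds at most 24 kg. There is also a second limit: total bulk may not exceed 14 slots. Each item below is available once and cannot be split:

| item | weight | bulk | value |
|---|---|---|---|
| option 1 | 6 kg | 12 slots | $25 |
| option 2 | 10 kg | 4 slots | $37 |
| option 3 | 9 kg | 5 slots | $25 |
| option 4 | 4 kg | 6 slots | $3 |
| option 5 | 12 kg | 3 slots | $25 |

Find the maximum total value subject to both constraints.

$62

Feasible sets respecting both limits:
- option 2+option 3: weight 19, bulk 9, value 62
- option 2+option 5: weight 22, bulk 7, value 62
- option 3+option 5: weight 21, bulk 8, value 50
Best: $62.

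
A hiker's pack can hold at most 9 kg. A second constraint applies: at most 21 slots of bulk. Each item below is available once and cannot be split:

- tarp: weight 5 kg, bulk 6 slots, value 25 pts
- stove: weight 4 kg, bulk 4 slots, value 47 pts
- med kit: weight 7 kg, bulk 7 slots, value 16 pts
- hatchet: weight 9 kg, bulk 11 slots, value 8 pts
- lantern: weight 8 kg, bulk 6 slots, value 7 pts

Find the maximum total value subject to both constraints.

Feasible sets respecting both limits:
- tarp+stove: weight 9, bulk 10, value 72
- stove: weight 4, bulk 4, value 47
- tarp: weight 5, bulk 6, value 25
Best: 72 pts.

72 pts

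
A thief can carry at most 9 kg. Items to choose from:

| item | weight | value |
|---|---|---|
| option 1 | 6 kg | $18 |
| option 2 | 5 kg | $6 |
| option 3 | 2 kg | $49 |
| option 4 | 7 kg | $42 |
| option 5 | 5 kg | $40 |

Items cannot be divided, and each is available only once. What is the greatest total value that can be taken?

This is a 0/1 knapsack; check combinations near the capacity.
- option 3+option 4: weight 2+7=9, value 49+42=91
- option 3+option 5: weight 2+5=7, value 49+40=89
- option 1+option 3: weight 6+2=8, value 18+49=67
Best: $91.

$91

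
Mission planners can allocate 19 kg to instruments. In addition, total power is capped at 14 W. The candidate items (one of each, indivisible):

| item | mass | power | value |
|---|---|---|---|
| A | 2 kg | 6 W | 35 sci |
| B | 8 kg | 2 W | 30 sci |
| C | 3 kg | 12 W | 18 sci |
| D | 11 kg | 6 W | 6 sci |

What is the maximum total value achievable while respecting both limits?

Feasible sets respecting both limits:
- A+B: mass 10, power 8, value 65
- B+C: mass 11, power 14, value 48
- A+D: mass 13, power 12, value 41
- B+D: mass 19, power 8, value 36
Best: 65 sci.

65 sci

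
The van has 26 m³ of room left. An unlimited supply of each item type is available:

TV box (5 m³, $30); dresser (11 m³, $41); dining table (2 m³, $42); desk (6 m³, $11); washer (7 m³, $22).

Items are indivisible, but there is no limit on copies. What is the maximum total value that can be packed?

Best value-per-unit is dining table at 42/2, and filling with it alone uses volume 13×2=26. No mix of the others beats 13×42 = 546.

$546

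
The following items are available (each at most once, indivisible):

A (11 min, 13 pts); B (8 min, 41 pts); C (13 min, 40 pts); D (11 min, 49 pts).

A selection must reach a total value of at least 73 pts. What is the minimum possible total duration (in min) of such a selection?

19

Subsets with value ≥ 73, sorted by total duration:
- B+D: duration 19, value 90
- B+C: duration 21, value 81
- C+D: duration 24, value 89
- A+B+D: duration 30, value 103
Minimum duration: 19 min.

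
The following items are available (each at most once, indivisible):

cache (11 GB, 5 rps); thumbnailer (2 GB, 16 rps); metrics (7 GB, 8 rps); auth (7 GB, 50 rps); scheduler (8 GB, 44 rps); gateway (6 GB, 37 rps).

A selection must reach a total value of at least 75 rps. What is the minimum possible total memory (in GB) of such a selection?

Subsets with value ≥ 75, sorted by total memory:
- auth+gateway: memory 13, value 87
- scheduler+gateway: memory 14, value 81
- thumbnailer+auth+gateway: memory 15, value 103
Minimum memory: 13 GB.

13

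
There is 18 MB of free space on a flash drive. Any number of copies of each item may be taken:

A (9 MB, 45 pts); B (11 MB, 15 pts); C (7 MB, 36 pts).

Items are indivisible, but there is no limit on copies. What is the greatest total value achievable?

Best value-per-unit is C at 36/7; filling with it alone gives 2×36 = 72.
Optimal mix: 2×A → size 18, value 90.

90 pts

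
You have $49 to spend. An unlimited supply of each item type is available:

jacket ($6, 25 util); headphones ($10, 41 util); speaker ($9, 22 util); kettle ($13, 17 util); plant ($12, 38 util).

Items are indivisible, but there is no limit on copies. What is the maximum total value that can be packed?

200 util

Best value-per-unit is jacket at 25/6, and filling with it alone uses cost 8×6=48. No mix of the others beats 8×25 = 200.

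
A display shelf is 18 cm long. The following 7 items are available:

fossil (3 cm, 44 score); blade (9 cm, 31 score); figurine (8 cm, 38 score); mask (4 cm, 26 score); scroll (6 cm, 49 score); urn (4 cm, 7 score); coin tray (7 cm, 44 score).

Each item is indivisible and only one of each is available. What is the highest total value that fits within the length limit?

137 score

This is a 0/1 knapsack; check combinations near the capacity.
- fossil+scroll+coin tray: length 3+6+7=16, value 44+49+44=137
- fossil+figurine+scroll: length 3+8+6=17, value 44+38+49=131
- fossil+mask+scroll+urn: length 3+4+6+4=17, value 44+26+49+7=126
- fossil+figurine+coin tray: length 3+8+7=18, value 44+38+44=126
Best: 137 score.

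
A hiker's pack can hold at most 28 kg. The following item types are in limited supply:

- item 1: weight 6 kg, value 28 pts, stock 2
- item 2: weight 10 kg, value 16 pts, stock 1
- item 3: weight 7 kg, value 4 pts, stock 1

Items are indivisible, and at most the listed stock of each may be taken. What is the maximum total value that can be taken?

Best selections within weight 28 and stock limits:
- 2×item 1 + 1×item 2: weight 22, value 72
- 2×item 1 + 1×item 3: weight 19, value 60
- 2×item 1: weight 12, value 56
Best: 72 pts.

72 pts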